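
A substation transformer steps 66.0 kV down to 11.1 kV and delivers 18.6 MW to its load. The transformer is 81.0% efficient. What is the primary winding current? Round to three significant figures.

P_in = P_out/η = 1.86×10^7/0.810 = 2.2963×10^7 W.
I_p = P_in/V_p = 2.2963×10^7/66000 = 348 A.

I_p ≈ 348 A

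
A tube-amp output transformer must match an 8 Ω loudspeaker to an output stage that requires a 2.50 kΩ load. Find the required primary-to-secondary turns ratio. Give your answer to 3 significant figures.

Z_p/Z_s = (N_p/N_s)², so N_p/N_s = √(2500/8) = √312 = 17.7.

N_p/N_s ≈ 17.7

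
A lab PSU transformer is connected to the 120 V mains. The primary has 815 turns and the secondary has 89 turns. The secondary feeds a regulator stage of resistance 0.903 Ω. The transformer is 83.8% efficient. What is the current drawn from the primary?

V_s = 120 × 89/815 = 13.104 V.
I_s = V_s/R = 13.104/0.903 = 14.512 A.
P_out = V_s I_s = 13.104 × 14.512 = 190.17 W.
P_in = P_out/η = 190.17/0.838 = 226.93 W.
I_p = P_in/V_p = 226.93/120 = 1.89 A.

I_p ≈ 1.89 A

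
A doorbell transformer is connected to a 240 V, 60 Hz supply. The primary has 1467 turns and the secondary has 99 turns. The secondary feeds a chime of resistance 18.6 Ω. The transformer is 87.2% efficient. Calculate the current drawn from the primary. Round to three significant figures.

V_s = 240 × 99/1467 = 16.196 V.
I_s = V_s/R = 16.196/18.6 = 0.87077 A.
P_out = V_s I_s = 16.196 × 0.87077 = 14.103 W.
P_in = P_out/η = 14.103/0.872 = 16.173 W.
I_p = P_in/V_p = 16.173/240 = 0.0674 A.

I_p ≈ 0.0674 A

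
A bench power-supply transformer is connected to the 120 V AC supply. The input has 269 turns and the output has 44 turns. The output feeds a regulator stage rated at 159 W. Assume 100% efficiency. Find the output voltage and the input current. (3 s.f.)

V_out ≈ 19.6 V, I_in ≈ 1.33 A

V_out = V_in × N_out/N_in = 120 × 44/269 = 19.628 V.
I_out = P/V_out = 159/19.628 = 8.1006 A.
I_in = I_out × N_out/N_in = 8.1006 × 44/269 = 1.33 A.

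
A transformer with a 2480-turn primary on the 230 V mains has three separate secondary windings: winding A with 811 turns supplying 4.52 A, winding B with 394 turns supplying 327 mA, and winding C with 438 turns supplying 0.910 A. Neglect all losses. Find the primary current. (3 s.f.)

V_A = 230 × 811/2480 = 75.214 V; V_B = 230 × 394/2480 = 36.540 V; V_C = 230 × 438/2480 = 40.621 V.
P_out = V_A I_A + V_B I_B + V_C I_C = 75.214×4.52 + 36.540×0.327 + 40.621×0.910 = 339.97 + 11.949 + 36.965 = 388.88 W.
Ideal ⇒ P_in = P_out, so I_p = P_out/V_p = 388.88/230 = 1.69 A.

I_p ≈ 1.69 A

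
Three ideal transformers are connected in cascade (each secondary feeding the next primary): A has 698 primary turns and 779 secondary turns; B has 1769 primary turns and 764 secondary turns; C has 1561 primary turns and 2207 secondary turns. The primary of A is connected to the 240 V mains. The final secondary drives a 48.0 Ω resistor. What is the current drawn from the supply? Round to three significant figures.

Secondary of A: V = 240.00 × 779/698 = 267.85 V.
Secondary of B: V = 267.85 × 764/1769 = 115.68 V.
Secondary of C: V = 115.68 × 2207/1561 = 163.55 V.
I_load = 163.55/48.0 = 3.4074 A, so P_out = 163.55 × 3.4074 = 557.28 W.
All ideal ⇒ P_in = P_out, so I_supply = 557.28/240 = 2.32 A.

I_supply ≈ 2.32 A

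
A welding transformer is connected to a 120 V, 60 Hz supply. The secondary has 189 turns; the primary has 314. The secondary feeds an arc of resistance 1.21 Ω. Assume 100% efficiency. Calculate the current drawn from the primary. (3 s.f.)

V_s = V_p × N_s/N_p = 120 × 189/314 = 72.229 V.
I_s = V_s/R = 72.229/1.21 = 59.694 A.
For an ideal transformer I_p N_p = I_s N_s, so I_p = 59.694 × 189/314 = 35.9 A.

I_p ≈ 35.9 A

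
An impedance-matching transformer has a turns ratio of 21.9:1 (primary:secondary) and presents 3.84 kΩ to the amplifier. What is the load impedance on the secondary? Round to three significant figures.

Z_s ≈ 8.01 Ω

Z_s = Z_p/(N_p/N_s)² = 3840/21.9² = 8.01 Ω.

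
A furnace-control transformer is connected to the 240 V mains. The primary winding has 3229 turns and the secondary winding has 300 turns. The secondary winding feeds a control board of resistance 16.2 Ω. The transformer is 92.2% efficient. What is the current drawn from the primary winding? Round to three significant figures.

I_p ≈ 0.139 A

V_s = 240 × 300/3229 = 22.298 V.
I_s = V_s/R = 22.298/16.2 = 1.3764 A.
P_out = V_s I_s = 22.298 × 1.3764 = 30.691 W.
P_in = P_out/η = 30.691/0.922 = 33.288 W.
I_p = P_in/V_p = 33.288/240 = 0.139 A.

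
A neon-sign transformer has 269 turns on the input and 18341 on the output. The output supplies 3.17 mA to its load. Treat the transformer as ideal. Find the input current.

I_in ≈ 0.216 A

For an ideal transformer I_in/I_out = N_out/N_in, so I_in = 0.00317 × 18341/269 = 0.216 A.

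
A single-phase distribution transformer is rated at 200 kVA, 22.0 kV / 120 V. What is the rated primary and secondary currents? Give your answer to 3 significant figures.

I_p = S/V_p = 200000/22000 = 9.09 A.
I_s = S/V_s = 200000/120 = 1670 A.

I_p ≈ 9.09 A, I_s ≈ 1670 A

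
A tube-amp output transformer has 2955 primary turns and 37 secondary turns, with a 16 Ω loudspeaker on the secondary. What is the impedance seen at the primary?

Z_p ≈ 102000 Ω

Z_p = (N_p/N_s)² × Z_s = (2955/37)² × 16 = 102000 Ω.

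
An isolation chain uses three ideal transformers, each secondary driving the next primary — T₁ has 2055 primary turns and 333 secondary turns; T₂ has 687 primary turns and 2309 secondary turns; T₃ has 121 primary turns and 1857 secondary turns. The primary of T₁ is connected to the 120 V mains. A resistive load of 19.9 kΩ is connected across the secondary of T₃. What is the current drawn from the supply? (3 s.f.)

I_supply ≈ 0.421 A

After T₁: V = 120.00 × 333/2055 = 19.445 V.
After T₂: V = 19.445 × 2309/687 = 65.355 V.
After T₃: V = 65.355 × 1857/121 = 1003.0 V.
I_load = 1003.0/19900 = 0.050403 A, so P_out = 1003.0 × 0.050403 = 50.555 W.
All ideal ⇒ P_in = P_out, so I_supply = 50.555/120 = 0.421 A.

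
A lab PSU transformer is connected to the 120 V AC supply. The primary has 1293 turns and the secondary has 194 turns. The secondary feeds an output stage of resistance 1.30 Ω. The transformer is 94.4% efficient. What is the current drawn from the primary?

V_s = 120 × 194/1293 = 18.005 V.
I_s = V_s/R = 18.005/1.30 = 13.850 A.
P_out = V_s I_s = 18.005 × 13.850 = 249.36 W.
P_in = P_out/η = 249.36/0.944 = 264.15 W.
I_p = P_in/V_p = 264.15/120 = 2.20 A.

I_p ≈ 2.20 A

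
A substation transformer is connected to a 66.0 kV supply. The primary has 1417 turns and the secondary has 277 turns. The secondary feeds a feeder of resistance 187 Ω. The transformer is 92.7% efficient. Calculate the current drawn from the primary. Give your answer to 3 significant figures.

I_p ≈ 14.5 A

V_s = 66000 × 277/1417 = 12902 V.
I_s = V_s/R = 12902/187 = 68.994 A.
P_out = V_s I_s = 12902 × 68.994 = 890160 W.
P_in = P_out/η = 890160/0.927 = 960250 W.
I_p = P_in/V_p = 960250/66000 = 14.5 A.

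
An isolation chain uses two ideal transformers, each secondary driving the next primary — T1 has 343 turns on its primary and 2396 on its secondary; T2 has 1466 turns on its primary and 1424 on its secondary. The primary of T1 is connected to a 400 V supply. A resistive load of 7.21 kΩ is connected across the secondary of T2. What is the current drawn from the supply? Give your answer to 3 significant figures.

After T1: V = 400.00 × 2396/343 = 2794.2 V.
After T2: V = 2794.2 × 1424/1466 = 2714.1 V.
I_load = 2714.1/7210 = 0.37644 A, so P_out = 2714.1 × 0.37644 = 1021.7 W.
All ideal ⇒ P_in = P_out, so I_supply = 1021.7/400 = 2.55 A.

I_supply ≈ 2.55 A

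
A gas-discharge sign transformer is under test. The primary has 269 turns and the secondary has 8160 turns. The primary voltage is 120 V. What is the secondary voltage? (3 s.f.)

V_s ≈ 3640 V

V_s/V_p = N_s/N_p, so V_s = 120 × 8160/269 = 3640 V.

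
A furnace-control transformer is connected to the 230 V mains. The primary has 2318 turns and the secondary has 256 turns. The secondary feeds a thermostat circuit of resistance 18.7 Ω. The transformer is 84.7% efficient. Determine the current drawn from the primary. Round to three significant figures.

I_p ≈ 0.177 A

V_s = 230 × 256/2318 = 25.401 V.
I_s = V_s/R = 25.401/18.7 = 1.3584 A.
P_out = V_s I_s = 25.401 × 1.3584 = 34.504 W.
P_in = P_out/η = 34.504/0.847 = 40.737 W.
I_p = P_in/V_p = 40.737/230 = 0.177 A.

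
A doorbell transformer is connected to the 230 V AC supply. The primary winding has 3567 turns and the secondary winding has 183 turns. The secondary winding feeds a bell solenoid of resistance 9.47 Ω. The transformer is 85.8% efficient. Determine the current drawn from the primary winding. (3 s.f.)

I_p ≈ 0.0745 A

V_s = 230 × 183/3567 = 11.800 V.
I_s = V_s/R = 11.800/9.47 = 1.2460 A.
P_out = V_s I_s = 11.800 × 1.2460 = 14.703 W.
P_in = P_out/η = 14.703/0.858 = 17.136 W.
I_p = P_in/V_p = 17.136/230 = 0.0745 A.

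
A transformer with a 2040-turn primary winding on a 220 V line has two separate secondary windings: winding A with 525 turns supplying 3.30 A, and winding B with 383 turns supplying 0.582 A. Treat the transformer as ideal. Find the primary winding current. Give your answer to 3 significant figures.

I_p ≈ 0.959 A

V_A = 220 × 525/2040 = 56.618 V; V_B = 220 × 383/2040 = 41.304 V.
P_out = V_A I_A + V_B I_B = 56.618×3.30 + 41.304×0.582 = 186.84 + 24.039 = 210.88 W.
Ideal ⇒ P_in = P_out, so I_p = P_out/V_p = 210.88/220 = 0.959 A.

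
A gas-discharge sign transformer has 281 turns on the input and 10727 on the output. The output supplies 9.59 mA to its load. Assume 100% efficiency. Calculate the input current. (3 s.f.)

For an ideal transformer I_in/I_out = N_out/N_in, so I_in = 0.00959 × 10727/281 = 0.366 A.

I_in ≈ 0.366 A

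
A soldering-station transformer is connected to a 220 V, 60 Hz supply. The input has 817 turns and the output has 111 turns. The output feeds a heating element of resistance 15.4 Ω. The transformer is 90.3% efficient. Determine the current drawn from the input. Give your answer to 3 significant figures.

I_in ≈ 0.292 A

V_out = 220 × 111/817 = 29.890 V.
I_out = V_out/R = 29.890/15.4 = 1.9409 A.
P_out = V_out I_out = 29.890 × 1.9409 = 58.013 W.
P_in = P_out/η = 58.013/0.903 = 64.245 W.
I_in = P_in/V_in = 64.245/220 = 0.292 A.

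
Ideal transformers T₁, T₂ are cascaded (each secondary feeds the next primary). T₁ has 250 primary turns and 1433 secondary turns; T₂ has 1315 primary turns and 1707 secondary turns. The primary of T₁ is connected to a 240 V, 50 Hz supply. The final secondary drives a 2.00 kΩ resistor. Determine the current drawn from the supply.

Secondary of T₁: V = 240.00 × 1433/250 = 1375.7 V.
Secondary of T₂: V = 1375.7 × 1707/1315 = 1785.8 V.
I_load = 1785.8/2000 = 0.89288 A, so P_out = 1785.8 × 0.89288 = 1594.5 W.
All ideal ⇒ P_in = P_out, so I_supply = 1594.5/240 = 6.64 A.

I_supply ≈ 6.64 A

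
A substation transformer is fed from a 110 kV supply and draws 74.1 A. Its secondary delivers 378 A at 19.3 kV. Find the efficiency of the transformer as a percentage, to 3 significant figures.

η ≈ 89.5%

P_in = 110000 × 74.1 = 8.15100×10^6 W.
P_out = 19300 × 378 = 7.29540×10^6 W.
η = P_out/P_in = 7.29540×10^6/(8.15100×10^6) = 0.895.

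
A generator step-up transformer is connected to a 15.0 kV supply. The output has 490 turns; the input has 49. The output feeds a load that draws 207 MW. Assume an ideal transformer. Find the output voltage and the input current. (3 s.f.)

V_out ≈ 150000 V, I_in ≈ 13800 A

V_out = V_in × N_out/N_in = 15000 × 490/49 = 150000 V.
I_out = P/V_out = 2.07×10^8/150000 = 1380.0 A.
I_in = I_out × N_out/N_in = 1380.0 × 490/49 = 13800 A.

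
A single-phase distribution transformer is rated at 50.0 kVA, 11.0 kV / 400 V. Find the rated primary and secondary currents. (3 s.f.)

I_p ≈ 4.55 A, I_s ≈ 125 A

I_p = S/V_p = 50000/11000 = 4.55 A.
I_s = S/V_s = 50000/400 = 125 A.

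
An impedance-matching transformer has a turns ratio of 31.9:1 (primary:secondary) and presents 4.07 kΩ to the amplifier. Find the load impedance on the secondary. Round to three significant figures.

Z_s ≈ 4.00 Ω

Z_s = Z_p/(N_p/N_s)² = 4070/31.9² = 4.00 Ω.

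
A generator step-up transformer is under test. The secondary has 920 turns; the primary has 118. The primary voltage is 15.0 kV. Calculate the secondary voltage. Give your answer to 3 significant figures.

V_s ≈ 117000 V

V_s/V_p = N_s/N_p, so V_s = 15000 × 920/118 = 117000 V.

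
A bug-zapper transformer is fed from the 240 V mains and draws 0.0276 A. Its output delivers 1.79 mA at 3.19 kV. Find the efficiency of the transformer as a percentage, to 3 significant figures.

P_in = 240 × 0.0276 = 6.62400 W.
P_out = 3190 × 0.00179 = 5.71010 W.
η = P_out/P_in = 5.71010/6.62400 = 0.862.

η ≈ 86.2%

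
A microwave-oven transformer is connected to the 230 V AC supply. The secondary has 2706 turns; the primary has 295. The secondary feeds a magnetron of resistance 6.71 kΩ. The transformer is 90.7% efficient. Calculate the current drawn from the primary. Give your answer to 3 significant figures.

I_p ≈ 3.18 A

V_s = 230 × 2706/295 = 2109.8 V.
I_s = V_s/R = 2109.8/6710 = 0.31442 A.
P_out = V_s I_s = 2109.8 × 0.31442 = 663.35 W.
P_in = P_out/η = 663.35/0.907 = 731.37 W.
I_p = P_in/V_p = 731.37/230 = 3.18 A.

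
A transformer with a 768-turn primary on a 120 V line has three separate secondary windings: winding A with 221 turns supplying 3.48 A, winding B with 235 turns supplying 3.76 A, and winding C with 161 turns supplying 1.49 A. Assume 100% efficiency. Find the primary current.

I_p ≈ 2.46 A

V_A = 120 × 221/768 = 34.531 V; V_B = 120 × 235/768 = 36.719 V; V_C = 120 × 161/768 = 25.156 V.
P_out = V_A I_A + V_B I_B + V_C I_C = 34.531×3.48 + 36.719×3.76 + 25.156×1.49 = 120.17 + 138.06 + 37.483 = 295.71 W.
Ideal ⇒ P_in = P_out, so I_p = P_out/V_p = 295.71/120 = 2.46 A.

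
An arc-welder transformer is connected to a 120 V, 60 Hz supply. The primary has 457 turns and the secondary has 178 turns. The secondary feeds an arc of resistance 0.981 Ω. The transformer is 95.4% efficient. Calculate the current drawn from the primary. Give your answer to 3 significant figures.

V_s = 120 × 178/457 = 46.740 V.
I_s = V_s/R = 46.740/0.981 = 47.645 A.
P_out = V_s I_s = 46.740 × 47.645 = 2226.9 W.
P_in = P_out/η = 2226.9/0.954 = 2334.3 W.
I_p = P_in/V_p = 2334.3/120 = 19.5 A.

I_p ≈ 19.5 A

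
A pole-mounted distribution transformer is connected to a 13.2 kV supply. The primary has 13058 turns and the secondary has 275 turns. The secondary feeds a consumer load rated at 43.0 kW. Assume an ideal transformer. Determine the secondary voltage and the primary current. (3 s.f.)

V_s ≈ 278 V, I_p ≈ 3.26 A

V_s = V_p × N_s/N_p = 13200 × 275/13058 = 277.99 V.
I_s = P/V_s = 43000/277.99 = 154.68 A.
I_p = I_s × N_s/N_p = 154.68 × 275/13058 = 3.26 A.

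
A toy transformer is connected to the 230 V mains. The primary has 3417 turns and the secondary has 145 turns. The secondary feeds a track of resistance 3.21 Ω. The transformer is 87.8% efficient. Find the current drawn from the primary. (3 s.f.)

I_p ≈ 0.147 A

V_s = 230 × 145/3417 = 9.7600 V.
I_s = V_s/R = 9.7600/3.21 = 3.0405 A.
P_out = V_s I_s = 9.7600 × 3.0405 = 29.675 W.
P_in = P_out/η = 29.675/0.878 = 33.799 W.
I_p = P_in/V_p = 33.799/230 = 0.147 A.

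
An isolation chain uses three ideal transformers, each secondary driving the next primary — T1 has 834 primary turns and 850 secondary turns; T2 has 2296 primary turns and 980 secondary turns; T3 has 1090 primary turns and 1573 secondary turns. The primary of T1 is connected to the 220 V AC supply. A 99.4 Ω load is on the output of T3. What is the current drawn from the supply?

Secondary of T1: V = 220.00 × 850/834 = 224.22 V.
Secondary of T2: V = 224.22 × 980/2296 = 95.704 V.
Secondary of T3: V = 95.704 × 1573/1090 = 138.11 V.
I_load = 138.11/99.4 = 1.3895 A, so P_out = 138.11 × 1.3895 = 191.90 W.
All ideal ⇒ P_in = P_out, so I_supply = 191.90/220 = 0.872 A.

I_supply ≈ 0.872 A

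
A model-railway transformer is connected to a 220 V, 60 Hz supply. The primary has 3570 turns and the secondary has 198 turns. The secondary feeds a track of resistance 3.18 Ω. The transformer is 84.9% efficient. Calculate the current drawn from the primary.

V_s = 220 × 198/3570 = 12.202 V.
I_s = V_s/R = 12.202/3.18 = 3.8370 A.
P_out = V_s I_s = 12.202 × 3.8370 = 46.818 W.
P_in = P_out/η = 46.818/0.849 = 55.145 W.
I_p = P_in/V_p = 55.145/220 = 0.251 A.

I_p ≈ 0.251 A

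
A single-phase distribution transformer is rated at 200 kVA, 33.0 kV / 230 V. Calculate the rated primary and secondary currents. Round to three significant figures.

I_p = S/V_p = 200000/33000 = 6.06 A.
I_s = S/V_s = 200000/230 = 870 A.

I_p ≈ 6.06 A, I_s ≈ 870 A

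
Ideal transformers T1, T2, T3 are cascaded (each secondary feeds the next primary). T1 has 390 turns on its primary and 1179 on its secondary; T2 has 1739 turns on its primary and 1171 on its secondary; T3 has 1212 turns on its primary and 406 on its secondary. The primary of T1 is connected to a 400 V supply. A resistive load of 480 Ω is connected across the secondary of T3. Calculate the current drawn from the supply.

Secondary of T1: V = 400.00 × 1179/390 = 1209.2 V.
Secondary of T2: V = 1209.2 × 1171/1739 = 814.27 V.
Secondary of T3: V = 814.27 × 406/1212 = 272.77 V.
I_load = 272.77/480 = 0.56826 A, so P_out = 272.77 × 0.56826 = 155.00 W.
All ideal ⇒ P_in = P_out, so I_supply = 155.00/400 = 0.388 A.

I_supply ≈ 0.388 A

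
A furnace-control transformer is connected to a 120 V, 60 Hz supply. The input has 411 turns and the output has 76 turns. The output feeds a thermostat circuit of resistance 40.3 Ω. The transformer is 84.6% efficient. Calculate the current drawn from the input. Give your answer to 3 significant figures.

V_out = 120 × 76/411 = 22.190 V.
I_out = V_out/R = 22.190/40.3 = 0.55061 A.
P_out = V_out I_out = 22.190 × 0.55061 = 12.218 W.
P_in = P_out/η = 12.218/0.846 = 14.442 W.
I_in = P_in/V_in = 14.442/120 = 0.120 A.

I_in ≈ 0.120 A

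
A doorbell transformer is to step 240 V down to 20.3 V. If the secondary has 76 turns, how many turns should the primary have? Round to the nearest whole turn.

N_p = 899 turns

N_p/N_s = V_p/V_s, so N_p = 76 × 240/20.3 = 898.5 ≈ 899 turns.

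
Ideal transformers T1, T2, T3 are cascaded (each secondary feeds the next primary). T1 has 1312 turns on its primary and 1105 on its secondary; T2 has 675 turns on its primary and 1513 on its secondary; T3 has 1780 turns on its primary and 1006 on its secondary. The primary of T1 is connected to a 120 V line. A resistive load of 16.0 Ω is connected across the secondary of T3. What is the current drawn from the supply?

I_supply ≈ 8.54 A

Secondary of T1: V = 120.00 × 1105/1312 = 101.07 V.
Secondary of T2: V = 101.07 × 1513/675 = 226.54 V.
Secondary of T3: V = 226.54 × 1006/1780 = 128.03 V.
I_load = 128.03/16.0 = 8.0021 A, so P_out = 128.03 × 8.0021 = 1024.5 W.
All ideal ⇒ P_in = P_out, so I_supply = 1024.5/120 = 8.54 A.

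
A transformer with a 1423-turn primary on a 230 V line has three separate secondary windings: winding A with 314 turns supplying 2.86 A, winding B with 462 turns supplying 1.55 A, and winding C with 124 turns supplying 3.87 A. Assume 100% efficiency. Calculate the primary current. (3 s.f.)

I_p ≈ 1.47 A

V_A = 230 × 314/1423 = 50.752 V; V_B = 230 × 462/1423 = 74.673 V; V_C = 230 × 124/1423 = 20.042 V.
P_out = V_A I_A + V_B I_B + V_C I_C = 50.752×2.86 + 74.673×1.55 + 20.042×3.87 = 145.15 + 115.74 + 77.563 = 338.46 W.
Ideal ⇒ P_in = P_out, so I_p = P_out/V_p = 338.46/230 = 1.47 A.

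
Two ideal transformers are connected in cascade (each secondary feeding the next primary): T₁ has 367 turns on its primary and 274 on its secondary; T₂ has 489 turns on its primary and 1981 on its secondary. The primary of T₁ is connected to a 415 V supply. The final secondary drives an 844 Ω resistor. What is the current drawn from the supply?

Secondary of T₁: V = 415.00 × 274/367 = 309.84 V.
Secondary of T₂: V = 309.84 × 1981/489 = 1255.2 V.
I_load = 1255.2/844 = 1.4872 A, so P_out = 1255.2 × 1.4872 = 1866.7 W.
All ideal ⇒ P_in = P_out, so I_supply = 1866.7/415 = 4.50 A.

I_supply ≈ 4.50 A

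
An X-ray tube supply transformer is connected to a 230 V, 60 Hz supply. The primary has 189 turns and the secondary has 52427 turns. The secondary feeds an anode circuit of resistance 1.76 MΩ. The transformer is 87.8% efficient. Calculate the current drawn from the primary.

I_p ≈ 11.5 A

V_s = 230 × 52427/189 = 63800 V.
I_s = V_s/R = 63800/(1.76×10^6) = 0.036250 A.
P_out = V_s I_s = 63800 × 0.036250 = 2312.8 W.
P_in = P_out/η = 2312.8/0.878 = 2634.1 W.
I_p = P_in/V_p = 2634.1/230 = 11.5 A.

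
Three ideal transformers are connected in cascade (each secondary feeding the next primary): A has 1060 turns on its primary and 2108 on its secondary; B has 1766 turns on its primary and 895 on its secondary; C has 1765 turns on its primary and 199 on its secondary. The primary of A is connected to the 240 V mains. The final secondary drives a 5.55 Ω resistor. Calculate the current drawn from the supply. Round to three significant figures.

After A: V = 240.00 × 2108/1060 = 477.28 V.
After B: V = 477.28 × 895/1766 = 241.88 V.
After C: V = 241.88 × 199/1765 = 27.272 V.
I_load = 27.272/5.55 = 4.9139 A, so P_out = 27.272 × 4.9139 = 134.01 W.
All ideal ⇒ P_in = P_out, so I_supply = 134.01/240 = 0.558 A.

I_supply ≈ 0.558 A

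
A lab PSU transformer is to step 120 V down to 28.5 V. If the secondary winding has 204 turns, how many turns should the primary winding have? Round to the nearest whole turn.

N_p/N_s = V_p/V_s, so N_p = 204 × 120/28.5 = 858.9 ≈ 859 turns.

N_p = 859 turns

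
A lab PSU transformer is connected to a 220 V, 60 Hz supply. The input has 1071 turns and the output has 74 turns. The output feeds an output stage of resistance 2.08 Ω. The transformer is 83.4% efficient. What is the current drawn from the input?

V_out = 220 × 74/1071 = 15.201 V.
I_out = V_out/R = 15.201/2.08 = 7.3081 A.
P_out = V_out I_out = 15.201 × 7.3081 = 111.09 W.
P_in = P_out/η = 111.09/0.834 = 133.20 W.
I_in = P_in/V_in = 133.20/220 = 0.605 A.

I_in ≈ 0.605 A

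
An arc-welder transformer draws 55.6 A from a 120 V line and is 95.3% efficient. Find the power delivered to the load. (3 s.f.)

P_out ≈ 6360 W

P_in = V_p I_p = 120 × 55.6 = 6672.0 W.
P_out = η P_in = 0.953 × 6672.0 = 6360 W.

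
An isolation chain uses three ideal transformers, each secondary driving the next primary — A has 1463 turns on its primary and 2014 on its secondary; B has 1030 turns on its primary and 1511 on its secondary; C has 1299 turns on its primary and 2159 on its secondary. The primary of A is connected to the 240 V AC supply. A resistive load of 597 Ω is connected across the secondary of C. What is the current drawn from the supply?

I_supply ≈ 4.53 A

Secondary of A: V = 240.00 × 2014/1463 = 330.39 V.
Secondary of B: V = 330.39 × 1511/1030 = 484.68 V.
Secondary of C: V = 484.68 × 2159/1299 = 805.56 V.
I_load = 805.56/597 = 1.3493 A, so P_out = 805.56 × 1.3493 = 1087.0 W.
All ideal ⇒ P_in = P_out, so I_supply = 1087.0/240 = 4.53 A.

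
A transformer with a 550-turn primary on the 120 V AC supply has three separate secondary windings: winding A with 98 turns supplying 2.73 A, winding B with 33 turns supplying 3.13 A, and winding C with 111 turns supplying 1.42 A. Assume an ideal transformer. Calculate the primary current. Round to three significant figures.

I_p ≈ 0.961 A

V_A = 120 × 98/550 = 21.382 V; V_B = 120 × 33/550 = 7.2000 V; V_C = 120 × 111/550 = 24.218 V.
P_out = V_A I_A + V_B I_B + V_C I_C = 21.382×2.73 + 7.2000×3.13 + 24.218×1.42 = 58.372 + 22.536 + 34.390 = 115.30 W.
Ideal ⇒ P_in = P_out, so I_p = P_out/V_p = 115.30/120 = 0.961 A.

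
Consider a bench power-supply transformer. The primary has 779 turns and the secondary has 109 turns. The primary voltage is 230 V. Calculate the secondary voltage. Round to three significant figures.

V_s ≈ 32.2 V

V_s/V_p = N_s/N_p, so V_s = 230 × 109/779 = 32.2 V.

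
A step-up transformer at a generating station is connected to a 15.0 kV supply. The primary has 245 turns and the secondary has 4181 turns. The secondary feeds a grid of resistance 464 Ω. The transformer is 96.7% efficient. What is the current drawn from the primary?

V_s = 15000 × 4181/245 = 255980 V.
I_s = V_s/R = 255980/464 = 551.68 A.
P_out = V_s I_s = 255980 × 551.68 = 1.4122×10^8 W.
P_in = P_out/η = 1.4122×10^8/0.967 = 1.4604×10^8 W.
I_p = P_in/V_p = 1.4604×10^8/15000 = 9740 A.

I_p ≈ 9740 A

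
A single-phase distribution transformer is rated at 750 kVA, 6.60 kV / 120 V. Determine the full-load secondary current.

I_s = S/V_s = 750000/120 = 6250 A.

I_s ≈ 6250 A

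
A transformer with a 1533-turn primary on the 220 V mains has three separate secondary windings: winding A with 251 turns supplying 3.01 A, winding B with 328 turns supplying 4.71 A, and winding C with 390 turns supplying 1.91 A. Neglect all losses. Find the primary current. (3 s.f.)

I_p ≈ 1.99 A

V_A = 220 × 251/1533 = 36.021 V; V_B = 220 × 328/1533 = 47.071 V; V_C = 220 × 390/1533 = 55.969 V.
P_out = V_A I_A + V_B I_B + V_C I_C = 36.021×3.01 + 47.071×4.71 + 55.969×1.91 = 108.42 + 221.70 + 106.90 = 437.03 W.
Ideal ⇒ P_in = P_out, so I_p = P_out/V_p = 437.03/220 = 1.99 A.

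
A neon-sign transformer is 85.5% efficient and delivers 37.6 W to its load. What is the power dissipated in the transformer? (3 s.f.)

P_in = P_out/η = 37.6/0.855 = 43.9766 W.
P_loss = P_in − P_out = 43.9766 − 37.6 = 6.38 W.

P_loss ≈ 6.38 W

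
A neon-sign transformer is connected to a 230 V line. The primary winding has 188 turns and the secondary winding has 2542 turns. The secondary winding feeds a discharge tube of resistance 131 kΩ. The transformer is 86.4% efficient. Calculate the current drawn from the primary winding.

I_p ≈ 0.372 A

V_s = 230 × 2542/188 = 3109.9 V.
I_s = V_s/R = 3109.9/131000 = 0.023740 A.
P_out = V_s I_s = 3109.9 × 0.023740 = 73.828 W.
P_in = P_out/η = 73.828/0.864 = 85.449 W.
I_p = P_in/V_p = 85.449/230 = 0.372 A.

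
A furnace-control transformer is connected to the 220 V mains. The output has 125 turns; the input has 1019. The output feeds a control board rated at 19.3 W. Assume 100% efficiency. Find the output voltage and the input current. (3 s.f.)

V_out ≈ 27.0 V, I_in ≈ 0.0877 A

V_out = V_in × N_out/N_in = 220 × 125/1019 = 26.987 V.
I_out = P/V_out = 19.3/26.987 = 0.71515 A.
I_in = I_out × N_out/N_in = 0.71515 × 125/1019 = 0.0877 A.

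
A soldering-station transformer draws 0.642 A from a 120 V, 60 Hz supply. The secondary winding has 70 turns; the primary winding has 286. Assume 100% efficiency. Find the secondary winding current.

I_s/I_p = N_p/N_s, so I_s = 0.642 × 286/70 = 2.62 A.

I_s ≈ 2.62 A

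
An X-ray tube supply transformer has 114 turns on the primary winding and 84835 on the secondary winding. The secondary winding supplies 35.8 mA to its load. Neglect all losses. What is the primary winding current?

I_p ≈ 26.6 A

For an ideal transformer I_p/I_s = N_s/N_p, so I_p = 0.0358 × 84835/114 = 26.6 A.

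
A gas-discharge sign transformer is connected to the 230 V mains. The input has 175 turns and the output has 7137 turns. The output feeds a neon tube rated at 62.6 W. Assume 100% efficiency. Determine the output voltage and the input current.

V_out ≈ 9380 V, I_in ≈ 0.272 A

V_out = V_in × N_out/N_in = 230 × 7137/175 = 9380.1 V.
I_out = P/V_out = 62.6/9380.1 = 0.0066737 A.
I_in = I_out × N_out/N_in = 0.0066737 × 7137/175 = 0.272 A.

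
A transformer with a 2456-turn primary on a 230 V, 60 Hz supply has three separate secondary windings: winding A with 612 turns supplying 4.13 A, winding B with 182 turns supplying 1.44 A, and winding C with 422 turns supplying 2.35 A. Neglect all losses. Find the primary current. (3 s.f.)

I_p ≈ 1.54 A

V_A = 230 × 612/2456 = 57.313 V; V_B = 230 × 182/2456 = 17.044 V; V_C = 230 × 422/2456 = 39.520 V.
P_out = V_A I_A + V_B I_B + V_C I_C = 57.313×4.13 + 17.044×1.44 + 39.520×2.35 = 236.70 + 24.543 + 92.871 = 354.12 W.
Ideal ⇒ P_in = P_out, so I_p = P_out/V_p = 354.12/230 = 1.54 A.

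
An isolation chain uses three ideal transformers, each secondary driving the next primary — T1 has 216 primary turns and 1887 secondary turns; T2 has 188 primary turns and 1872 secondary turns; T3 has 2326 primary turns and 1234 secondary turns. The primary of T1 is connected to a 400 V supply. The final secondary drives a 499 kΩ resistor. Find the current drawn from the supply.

I_supply ≈ 1.71 A

Secondary of T1: V = 400.00 × 1887/216 = 3494.4 V.
Secondary of T2: V = 3494.4 × 1872/188 = 34796 V.
Secondary of T3: V = 34796 × 1234/2326 = 18460 V.
I_load = 18460/499000 = 0.036994 A, so P_out = 18460 × 0.036994 = 682.91 W.
All ideal ⇒ P_in = P_out, so I_supply = 682.91/400 = 1.71 A.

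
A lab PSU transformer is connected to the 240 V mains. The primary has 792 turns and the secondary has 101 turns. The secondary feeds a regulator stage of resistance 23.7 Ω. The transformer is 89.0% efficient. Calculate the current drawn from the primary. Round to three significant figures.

I_p ≈ 0.185 A

V_s = 240 × 101/792 = 30.606 V.
I_s = V_s/R = 30.606/23.7 = 1.2914 A.
P_out = V_s I_s = 30.606 × 1.2914 = 39.525 W.
P_in = P_out/η = 39.525/0.890 = 44.410 W.
I_p = P_in/V_p = 44.410/240 = 0.185 A.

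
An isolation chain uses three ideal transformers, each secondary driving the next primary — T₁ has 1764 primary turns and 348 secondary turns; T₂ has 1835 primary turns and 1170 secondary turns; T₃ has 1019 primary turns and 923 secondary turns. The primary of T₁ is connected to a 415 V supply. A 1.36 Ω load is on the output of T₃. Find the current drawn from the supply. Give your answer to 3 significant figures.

After T₁: V = 415.00 × 348/1764 = 81.871 V.
After T₂: V = 81.871 × 1170/1835 = 52.201 V.
After T₃: V = 52.201 × 923/1019 = 47.283 V.
I_load = 47.283/1.36 = 34.767 A, so P_out = 47.283 × 34.767 = 1643.9 W.
All ideal ⇒ P_in = P_out, so I_supply = 1643.9/415 = 3.96 A.

I_supply ≈ 3.96 A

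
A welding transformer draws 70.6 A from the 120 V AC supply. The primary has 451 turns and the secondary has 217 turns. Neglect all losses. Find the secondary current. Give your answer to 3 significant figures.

I_s/I_p = N_p/N_s, so I_s = 70.6 × 451/217 = 147 A.

I_s ≈ 147 A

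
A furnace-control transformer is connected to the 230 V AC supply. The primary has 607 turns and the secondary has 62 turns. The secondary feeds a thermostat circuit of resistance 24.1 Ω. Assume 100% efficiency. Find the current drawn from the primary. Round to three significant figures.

V_s = V_p × N_s/N_p = 230 × 62/607 = 23.493 V.
I_s = V_s/R = 23.493/24.1 = 0.97480 A.
For an ideal transformer I_p N_p = I_s N_s, so I_p = 0.97480 × 62/607 = 0.0996 A.

I_p ≈ 0.0996 A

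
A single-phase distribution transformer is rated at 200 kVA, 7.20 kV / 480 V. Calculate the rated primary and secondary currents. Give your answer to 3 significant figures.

I_p = S/V_p = 200000/7200 = 27.8 A.
I_s = S/V_s = 200000/480 = 417 A.

I_p ≈ 27.8 A, I_s ≈ 417 A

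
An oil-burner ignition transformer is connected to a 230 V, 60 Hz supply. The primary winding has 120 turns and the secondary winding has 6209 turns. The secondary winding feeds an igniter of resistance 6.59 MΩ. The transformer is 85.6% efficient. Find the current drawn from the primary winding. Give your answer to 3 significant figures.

I_p ≈ 0.109 A

V_s = 230 × 6209/120 = 11901 V.
I_s = V_s/R = 11901/(6.59×10^6) = 0.0018059 A.
P_out = V_s I_s = 11901 × 0.0018059 = 21.491 W.
P_in = P_out/η = 21.491/0.856 = 25.106 W.
I_p = P_in/V_p = 25.106/230 = 0.109 A.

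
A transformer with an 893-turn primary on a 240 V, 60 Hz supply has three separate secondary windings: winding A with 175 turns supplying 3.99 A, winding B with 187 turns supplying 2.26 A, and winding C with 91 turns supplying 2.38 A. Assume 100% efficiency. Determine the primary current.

I_p ≈ 1.50 A

V_A = 240 × 175/893 = 47.032 V; V_B = 240 × 187/893 = 50.258 V; V_C = 240 × 91/893 = 24.457 V.
P_out = V_A I_A + V_B I_B + V_C I_C = 47.032×3.99 + 50.258×2.26 + 24.457×2.38 = 187.66 + 113.58 + 58.207 = 359.45 W.
Ideal ⇒ P_in = P_out, so I_p = P_out/V_p = 359.45/240 = 1.50 A.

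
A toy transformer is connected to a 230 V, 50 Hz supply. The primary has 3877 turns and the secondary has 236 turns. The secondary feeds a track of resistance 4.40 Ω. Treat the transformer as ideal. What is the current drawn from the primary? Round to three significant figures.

V_s = V_p × N_s/N_p = 230 × 236/3877 = 14.001 V.
I_s = V_s/R = 14.001/4.40 = 3.1819 A.
For an ideal transformer I_p N_p = I_s N_s, so I_p = 3.1819 × 236/3877 = 0.194 A.

I_p ≈ 0.194 A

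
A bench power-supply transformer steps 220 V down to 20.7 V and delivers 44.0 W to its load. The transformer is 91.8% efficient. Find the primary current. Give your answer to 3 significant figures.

P_in = P_out/η = 44.0/0.918 = 47.930 W.
I_p = P_in/V_p = 47.930/220 = 0.218 A.

I_p ≈ 0.218 A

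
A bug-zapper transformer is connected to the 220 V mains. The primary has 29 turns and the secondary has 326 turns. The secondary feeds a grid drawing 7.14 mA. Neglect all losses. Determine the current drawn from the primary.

For an ideal transformer I_p N_p = I_s N_s, so I_p = 0.00714 × 326/29 = 0.0803 A.

I_p ≈ 0.0803 A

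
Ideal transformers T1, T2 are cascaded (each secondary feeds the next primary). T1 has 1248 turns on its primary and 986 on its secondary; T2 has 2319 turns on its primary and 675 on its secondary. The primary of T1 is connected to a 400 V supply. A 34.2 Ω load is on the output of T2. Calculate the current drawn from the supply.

I_supply ≈ 0.619 A

After T1: V = 400.00 × 986/1248 = 316.03 V.
After T2: V = 316.03 × 675/2319 = 91.987 V.
I_load = 91.987/34.2 = 2.6897 A, so P_out = 91.987 × 2.6897 = 247.41 W.
All ideal ⇒ P_in = P_out, so I_supply = 247.41/400 = 0.619 A.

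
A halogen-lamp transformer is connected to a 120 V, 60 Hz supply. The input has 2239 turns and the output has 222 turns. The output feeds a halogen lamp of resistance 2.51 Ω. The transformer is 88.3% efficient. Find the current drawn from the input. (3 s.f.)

V_out = 120 × 222/2239 = 11.898 V.
I_out = V_out/R = 11.898/2.51 = 4.7403 A.
P_out = V_out I_out = 11.898 × 4.7403 = 56.401 W.
P_in = P_out/η = 56.401/0.883 = 63.874 W.
I_in = P_in/V_in = 63.874/120 = 0.532 A.

I_in ≈ 0.532 A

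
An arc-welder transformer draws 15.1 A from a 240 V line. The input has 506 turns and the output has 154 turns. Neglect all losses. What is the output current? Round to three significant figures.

I_out ≈ 49.6 A

I_out/I_in = N_in/N_out, so I_out = 15.1 × 506/154 = 49.6 A.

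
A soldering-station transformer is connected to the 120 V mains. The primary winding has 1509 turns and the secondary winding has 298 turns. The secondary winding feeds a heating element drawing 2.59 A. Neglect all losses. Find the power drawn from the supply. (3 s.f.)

I_p = I_s × N_s/N_p = 2.59 × 298/1509 = 0.51148 A.
P = V_p I_p = 120 × 0.51148 = 61.4 W.

P ≈ 61.4 W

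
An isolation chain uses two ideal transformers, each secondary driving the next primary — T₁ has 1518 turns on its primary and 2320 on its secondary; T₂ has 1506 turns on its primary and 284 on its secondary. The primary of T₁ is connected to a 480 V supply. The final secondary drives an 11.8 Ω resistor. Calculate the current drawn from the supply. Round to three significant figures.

I_supply ≈ 3.38 A

Secondary of T₁: V = 480.00 × 2320/1518 = 733.60 V.
Secondary of T₂: V = 733.60 × 284/1506 = 138.34 V.
I_load = 138.34/11.8 = 11.724 A, so P_out = 138.34 × 11.724 = 1621.9 W.
All ideal ⇒ P_in = P_out, so I_supply = 1621.9/480 = 3.38 A.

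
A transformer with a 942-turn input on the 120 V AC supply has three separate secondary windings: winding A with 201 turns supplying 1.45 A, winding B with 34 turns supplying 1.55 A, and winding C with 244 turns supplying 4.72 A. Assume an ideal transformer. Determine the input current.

V_A = 120 × 201/942 = 25.605 V; V_B = 120 × 34/942 = 4.3312 V; V_C = 120 × 244/942 = 31.083 V.
P_out = V_A I_A + V_B I_B + V_C I_C = 25.605×1.45 + 4.3312×1.55 + 31.083×4.72 = 37.127 + 6.7134 + 146.71 = 190.55 W.
Ideal ⇒ P_in = P_out, so I_in = P_out/V_in = 190.55/120 = 1.59 A.

I_in ≈ 1.59 A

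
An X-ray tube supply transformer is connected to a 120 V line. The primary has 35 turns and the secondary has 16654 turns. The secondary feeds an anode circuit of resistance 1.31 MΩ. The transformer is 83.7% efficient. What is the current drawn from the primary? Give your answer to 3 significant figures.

V_s = 120 × 16654/35 = 57099 V.
I_s = V_s/R = 57099/(1.31×10^6) = 0.043587 A.
P_out = V_s I_s = 57099 × 0.043587 = 2488.8 W.
P_in = P_out/η = 2488.8/0.837 = 2973.5 W.
I_p = P_in/V_p = 2973.5/120 = 24.8 A.

I_p ≈ 24.8 A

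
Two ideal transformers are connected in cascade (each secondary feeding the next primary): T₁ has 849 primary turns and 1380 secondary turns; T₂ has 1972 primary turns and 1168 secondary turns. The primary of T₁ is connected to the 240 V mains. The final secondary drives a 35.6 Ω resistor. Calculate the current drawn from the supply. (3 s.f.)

Secondary of T₁: V = 240.00 × 1380/849 = 390.11 V.
Secondary of T₂: V = 390.11 × 1168/1972 = 231.06 V.
I_load = 231.06/35.6 = 6.4904 A, so P_out = 231.06 × 6.4904 = 1499.6 W.
All ideal ⇒ P_in = P_out, so I_supply = 1499.6/240 = 6.25 A.

I_supply ≈ 6.25 A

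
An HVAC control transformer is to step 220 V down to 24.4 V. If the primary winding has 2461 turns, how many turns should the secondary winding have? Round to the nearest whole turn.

N_s/N_p = V_s/V_p, so N_s = 2461 × 24.4/220 = 272.9 ≈ 273 turns.

N_s = 273 turns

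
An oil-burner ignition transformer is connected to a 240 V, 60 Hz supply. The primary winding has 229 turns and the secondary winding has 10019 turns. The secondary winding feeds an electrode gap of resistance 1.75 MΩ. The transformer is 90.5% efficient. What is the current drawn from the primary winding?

I_p ≈ 0.290 A

V_s = 240 × 10019/229 = 10500 V.
I_s = V_s/R = 10500/(1.75×10^6) = 0.0060001 A.
P_out = V_s I_s = 10500 × 0.0060001 = 63.003 W.
P_in = P_out/η = 63.003/0.905 = 69.617 W.
I_p = P_in/V_p = 69.617/240 = 0.290 A.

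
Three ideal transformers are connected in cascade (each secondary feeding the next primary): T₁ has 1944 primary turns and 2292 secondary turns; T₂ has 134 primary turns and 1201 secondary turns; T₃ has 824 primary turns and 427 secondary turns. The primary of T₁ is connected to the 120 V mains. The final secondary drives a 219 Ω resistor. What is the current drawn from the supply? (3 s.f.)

After T₁: V = 120.00 × 2292/1944 = 141.48 V.
After T₂: V = 141.48 × 1201/134 = 1268.1 V.
After T₃: V = 1268.1 × 427/824 = 657.11 V.
I_load = 657.11/219 = 3.0005 A, so P_out = 657.11 × 3.0005 = 1971.7 W.
All ideal ⇒ P_in = P_out, so I_supply = 1971.7/120 = 16.4 A.

I_supply ≈ 16.4 A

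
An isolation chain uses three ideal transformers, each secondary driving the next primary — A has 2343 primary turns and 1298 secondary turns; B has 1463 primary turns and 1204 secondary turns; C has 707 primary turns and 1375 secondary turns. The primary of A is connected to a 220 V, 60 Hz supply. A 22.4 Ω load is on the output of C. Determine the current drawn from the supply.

I_supply ≈ 7.72 A

After A: V = 220.00 × 1298/2343 = 121.88 V.
After B: V = 121.88 × 1204/1463 = 100.30 V.
After C: V = 100.30 × 1375/707 = 195.07 V.
I_load = 195.07/22.4 = 8.7085 A, so P_out = 195.07 × 8.7085 = 1698.8 W.
All ideal ⇒ P_in = P_out, so I_supply = 1698.8/220 = 7.72 A.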